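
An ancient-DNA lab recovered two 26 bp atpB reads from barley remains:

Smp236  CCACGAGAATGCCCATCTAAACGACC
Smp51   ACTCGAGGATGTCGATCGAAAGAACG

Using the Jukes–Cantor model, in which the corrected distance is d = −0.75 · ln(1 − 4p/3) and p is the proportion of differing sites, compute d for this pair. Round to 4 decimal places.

0.4643

The sequences differ at positions 1 (C/A), 3 (A/T), 8 (A/G), 12 (C/T), 14 (C/G), 18 (T/G), 22 (C/G), 23 (G/A), 26 (C/G).
p = 9/26 = 0.346154.
d = −0.75 · ln(1 − (4/3)·0.346154) = −0.75 · ln(0.538461) = −0.75 · (-0.619040) = 0.4643.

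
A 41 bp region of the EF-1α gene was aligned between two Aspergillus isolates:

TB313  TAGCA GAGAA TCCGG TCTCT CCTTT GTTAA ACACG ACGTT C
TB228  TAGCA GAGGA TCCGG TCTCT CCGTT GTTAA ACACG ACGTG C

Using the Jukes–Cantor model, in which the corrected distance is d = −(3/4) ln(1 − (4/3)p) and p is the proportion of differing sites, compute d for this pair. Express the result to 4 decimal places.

Differing sites — 9:A/G; 23:T/G; 40:T/G.
p = 3/41 = 0.073171.
d = −0.75 · ln(1 − (4/3)·0.073171) = −0.75 · ln(0.902439) = −0.75 · (-0.102654) = 0.0770.

0.0770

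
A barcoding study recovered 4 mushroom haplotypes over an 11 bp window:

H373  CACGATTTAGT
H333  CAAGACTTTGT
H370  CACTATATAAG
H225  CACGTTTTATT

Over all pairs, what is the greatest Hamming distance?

Pairwise Hamming distances:
  H373 vs H333: 3
  H373 vs H370: 4
  H373 vs H225: 2
  H333 vs H370: 7
  H333 vs H225: 5
  H370 vs H225: 5
The largest is 7, between H333 and H370.

7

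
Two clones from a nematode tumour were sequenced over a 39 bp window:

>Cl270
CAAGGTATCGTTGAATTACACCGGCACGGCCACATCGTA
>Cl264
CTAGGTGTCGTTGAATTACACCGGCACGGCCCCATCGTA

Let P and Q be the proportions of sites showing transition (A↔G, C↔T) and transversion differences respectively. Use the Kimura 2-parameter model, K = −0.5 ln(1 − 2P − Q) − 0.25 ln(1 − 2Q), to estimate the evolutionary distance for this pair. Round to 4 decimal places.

Differing sites — 2:A/T (Tv); 7:A/G (Ti); 32:A/C (Tv).
Of the 3 differences, 1 transition and 2 transversions over 39 sites: P = 1/39 = 0.025641, Q = 2/39 = 0.051282.
d = −0.5·ln(0.897436) − 0.25·ln(0.897436) = −0.5·(-0.108213) − 0.25·(-0.108213) = 0.0812.

0.0812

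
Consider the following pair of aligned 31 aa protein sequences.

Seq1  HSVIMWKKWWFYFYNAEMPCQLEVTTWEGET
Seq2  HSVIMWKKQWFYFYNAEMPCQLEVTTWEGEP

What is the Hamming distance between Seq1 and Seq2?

Mismatches occur at site 9 (W/Q), site 31 (T/P).
That gives 2 mismatches out of 31 aligned sites, so the Hamming distance is 2.

2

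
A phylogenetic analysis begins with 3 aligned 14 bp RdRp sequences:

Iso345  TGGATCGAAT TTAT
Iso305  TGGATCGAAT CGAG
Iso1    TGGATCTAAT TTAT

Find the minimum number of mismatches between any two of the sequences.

Pairwise Hamming distances:
  Iso345 vs Iso305: 3
  Iso345 vs Iso1: 1
  Iso305 vs Iso1: 4
The smallest is 1, between Iso345 and Iso1.

1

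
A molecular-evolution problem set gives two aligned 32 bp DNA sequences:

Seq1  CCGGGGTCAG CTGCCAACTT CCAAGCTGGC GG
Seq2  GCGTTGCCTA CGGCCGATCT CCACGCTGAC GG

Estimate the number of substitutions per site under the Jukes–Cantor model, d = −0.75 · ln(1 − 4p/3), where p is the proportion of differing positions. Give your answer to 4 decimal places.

0.5199

Differing sites — 1:C/G; 4:G/T; 5:G/T; 7:T/C; 9:A/T; 10:G/A; 12:T/G; 16:A/G; 18:C/T; 19:T/C; 24:A/C; 29:G/A.
p = 12/32 = 0.375000.
d = −0.75 · ln(1 − (4/3)·0.375000) = −0.75 · ln(0.500000) = −0.75 · (-0.693147) = 0.5199.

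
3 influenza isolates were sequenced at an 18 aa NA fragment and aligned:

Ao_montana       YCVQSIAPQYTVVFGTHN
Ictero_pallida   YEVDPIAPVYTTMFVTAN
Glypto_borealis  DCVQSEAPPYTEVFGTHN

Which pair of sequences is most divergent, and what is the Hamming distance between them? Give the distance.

Pairwise Hamming distances:
  Ao_montana vs Ictero_pallida: 8
  Ao_montana vs Glypto_borealis: 4
  Ictero_pallida vs Glypto_borealis: 10
The largest is 10, between Ictero_pallida and Glypto_borealis.

10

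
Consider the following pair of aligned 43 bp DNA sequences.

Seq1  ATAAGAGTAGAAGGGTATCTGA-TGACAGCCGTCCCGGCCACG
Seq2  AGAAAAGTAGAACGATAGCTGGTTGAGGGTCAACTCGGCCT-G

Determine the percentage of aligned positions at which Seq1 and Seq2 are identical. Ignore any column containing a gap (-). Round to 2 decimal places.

Excluding the 2 gap columns leaves 41 comparable sites.
Differing sites — 2:T/G; 5:G/A; 13:G/C; 15:G/A; 18:T/G; 22:A/G; 27:C/G; 28:A/G; 30:C/T; 32:G/A; 33:T/A; 35:C/T; 41:A/T.
28 of the 41 comparable sites match, so the percent identity is 28/41 × 100 = 68.29%.

68.29%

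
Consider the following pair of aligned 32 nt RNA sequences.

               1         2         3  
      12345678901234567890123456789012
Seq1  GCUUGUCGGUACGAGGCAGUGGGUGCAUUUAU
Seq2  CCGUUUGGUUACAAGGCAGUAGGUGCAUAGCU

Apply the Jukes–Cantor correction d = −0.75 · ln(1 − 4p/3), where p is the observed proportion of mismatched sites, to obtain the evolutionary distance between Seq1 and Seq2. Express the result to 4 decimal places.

Mismatches occur at site 1 (G→C), site 3 (U→G), site 5 (G→U), site 7 (C→G), site 9 (G→U), site 13 (G→A), site 21 (G→A), site 29 (U→A), site 30 (U→G), site 31 (A→C).
p = 10/32 = 0.312500.
d = −0.75 · ln(1 − (4/3)·0.312500) = −0.75 · ln(0.583333) = −0.75 · (-0.538997) = 0.4042.

0.4042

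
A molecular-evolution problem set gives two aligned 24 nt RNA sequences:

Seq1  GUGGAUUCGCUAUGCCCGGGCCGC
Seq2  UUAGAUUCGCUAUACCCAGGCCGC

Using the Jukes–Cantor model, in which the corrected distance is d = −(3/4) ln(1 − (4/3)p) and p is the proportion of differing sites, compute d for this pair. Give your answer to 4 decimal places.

The sequences differ at positions 1 (G/U), 3 (G/A), 14 (G/A), 18 (G/A).
p = 4/24 = 0.166667.
d = −0.75 · ln(1 − (4/3)·0.166667) = −0.75 · ln(0.777777) = −0.75 · (-0.251315) = 0.1885.

0.1885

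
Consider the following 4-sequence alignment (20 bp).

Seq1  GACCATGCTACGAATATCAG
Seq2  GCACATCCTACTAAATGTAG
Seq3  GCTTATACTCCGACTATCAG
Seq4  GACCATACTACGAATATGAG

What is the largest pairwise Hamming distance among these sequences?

10

Pairwise Hamming distances:
  Seq1 vs Seq2: 8
  Seq1 vs Seq3: 6
  Seq1 vs Seq4: 2
  Seq2 vs Seq3: 10
  Seq2 vs Seq4: 8
  Seq3 vs Seq4: 6
The largest is 10, between Seq2 and Seq3.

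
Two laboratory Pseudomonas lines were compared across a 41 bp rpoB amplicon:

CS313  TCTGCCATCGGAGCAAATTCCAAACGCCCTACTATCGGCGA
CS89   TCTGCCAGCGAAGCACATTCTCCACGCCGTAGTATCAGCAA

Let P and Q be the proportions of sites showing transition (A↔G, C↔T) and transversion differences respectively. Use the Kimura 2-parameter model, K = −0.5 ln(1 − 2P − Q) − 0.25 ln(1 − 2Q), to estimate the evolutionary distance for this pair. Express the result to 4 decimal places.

0.2954

The sequences differ at positions 8 (T/G, transversion), 11 (G/A, transition), 16 (A/C, transversion), 21 (C/T, transition), 22 (A/C, transversion), 23 (A/C, transversion), 29 (C/G, transversion), 32 (C/G, transversion), 37 (G/A, transition), 40 (G/A, transition).
Of the 10 differences, 4 transitions and 6 transversions over 41 sites: P = 4/41 = 0.097561, Q = 6/41 = 0.146341.
d = −0.5·ln(0.658537) − 0.25·ln(0.707318) = −0.5·(-0.417735) − 0.25·(-0.346275) = 0.2954.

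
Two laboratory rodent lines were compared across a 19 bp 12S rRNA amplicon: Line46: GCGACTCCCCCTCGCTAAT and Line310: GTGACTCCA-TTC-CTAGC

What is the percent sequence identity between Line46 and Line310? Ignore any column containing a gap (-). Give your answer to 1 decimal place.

Excluding the 2 gap columns leaves 17 comparable sites.
Differing sites — 2:C/T; 9:C/A; 11:C/T; 18:A/G; 19:T/C.
12 of the 17 comparable sites match, so the percent identity is 12/17 × 100 = 70.6%.

70.6%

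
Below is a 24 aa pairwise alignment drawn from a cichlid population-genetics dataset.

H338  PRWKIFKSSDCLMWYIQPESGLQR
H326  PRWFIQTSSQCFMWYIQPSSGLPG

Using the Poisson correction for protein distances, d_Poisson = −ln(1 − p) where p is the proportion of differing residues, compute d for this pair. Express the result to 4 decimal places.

Mismatches occur at site 4 (K→F), site 6 (F→Q), site 7 (K→T), site 10 (D→Q), site 12 (L→F), site 19 (E→S), site 23 (Q→P), site 24 (R→G).
p = 8/24 = 0.333333.
d = −ln(1 − 0.333333) = −ln(0.666667) = 0.4055.

0.4055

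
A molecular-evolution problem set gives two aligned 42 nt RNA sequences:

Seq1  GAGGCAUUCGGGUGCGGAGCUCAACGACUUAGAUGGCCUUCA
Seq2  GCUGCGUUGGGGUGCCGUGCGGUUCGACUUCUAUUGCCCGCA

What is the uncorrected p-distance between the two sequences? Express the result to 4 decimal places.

Differing sites — 2:A/C; 3:G/U; 6:A/G; 9:C/G; 16:G/C; 18:A/U; 21:U/G; 22:C/G; 23:A/U; 24:A/U; 31:A/C; 32:G/U; 35:G/U; 39:U/C; 40:U/G.
There are 15 differences over 42 sites, so p = 15/42 = 0.3571.

0.3571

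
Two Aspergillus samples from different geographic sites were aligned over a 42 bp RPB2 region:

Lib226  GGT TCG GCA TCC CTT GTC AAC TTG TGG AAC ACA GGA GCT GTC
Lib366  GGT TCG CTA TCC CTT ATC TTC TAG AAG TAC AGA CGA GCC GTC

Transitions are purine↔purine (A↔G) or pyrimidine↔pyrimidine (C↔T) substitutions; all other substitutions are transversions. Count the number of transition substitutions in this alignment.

Differing sites — 7:G/C (Tv); 8:C/T (Ti); 16:G/A (Ti); 19:A/T (Tv); 20:A/T (Tv); 23:T/A (Tv); 25:T/A (Tv); 26:G/A (Ti); 28:A/T (Tv); 32:C/G (Tv); 34:G/C (Tv); 39:T/C (Ti).
Of the 12 differences, 4 transitions and 8 transversions, so the answer is 4.

4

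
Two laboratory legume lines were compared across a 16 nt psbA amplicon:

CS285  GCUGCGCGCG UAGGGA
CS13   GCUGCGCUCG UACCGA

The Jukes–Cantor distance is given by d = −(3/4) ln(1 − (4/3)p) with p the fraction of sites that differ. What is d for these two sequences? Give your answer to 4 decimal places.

Differing sites — 8:G/U; 13:G/C; 14:G/C.
p = 3/16 = 0.187500.
d = −0.75 · ln(1 − (4/3)·0.187500) = −0.75 · ln(0.750000) = −0.75 · (-0.287682) = 0.2158.

0.2158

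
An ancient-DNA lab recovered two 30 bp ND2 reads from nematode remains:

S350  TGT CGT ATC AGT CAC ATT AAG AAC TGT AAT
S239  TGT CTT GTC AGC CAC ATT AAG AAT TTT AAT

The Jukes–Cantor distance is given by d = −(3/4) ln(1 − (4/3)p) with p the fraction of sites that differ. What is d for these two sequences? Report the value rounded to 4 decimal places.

0.1885

Mismatches occur at site 5 (G↔T), site 7 (A↔G), site 12 (T↔C), site 24 (C↔T), site 26 (G↔T).
p = 5/30 = 0.166667.
d = −0.75 · ln(1 − (4/3)·0.166667) = −0.75 · ln(0.777777) = −0.75 · (-0.251315) = 0.1885.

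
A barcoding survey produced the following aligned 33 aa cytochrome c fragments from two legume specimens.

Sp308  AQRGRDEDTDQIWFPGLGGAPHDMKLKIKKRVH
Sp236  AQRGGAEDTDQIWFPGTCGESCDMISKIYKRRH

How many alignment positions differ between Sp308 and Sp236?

Mismatches occur at site 5 (R→G), site 6 (D→A), site 17 (L→T), site 18 (G→C), site 20 (A→E), site 21 (P→S), site 22 (H→C), site 25 (K→I), site 26 (L→S), site 29 (K→Y), site 32 (V→R).
That gives 11 mismatches out of 33 aligned sites, so the Hamming distance is 11.

11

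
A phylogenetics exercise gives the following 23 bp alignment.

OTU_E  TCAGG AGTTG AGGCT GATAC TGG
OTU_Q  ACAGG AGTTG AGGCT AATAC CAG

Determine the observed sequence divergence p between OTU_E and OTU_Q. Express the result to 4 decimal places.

Differing sites — 1:T/A; 16:G/A; 21:T/C; 22:G/A.
There are 4 differences over 23 sites, so p = 4/23 = 0.1739.

0.1739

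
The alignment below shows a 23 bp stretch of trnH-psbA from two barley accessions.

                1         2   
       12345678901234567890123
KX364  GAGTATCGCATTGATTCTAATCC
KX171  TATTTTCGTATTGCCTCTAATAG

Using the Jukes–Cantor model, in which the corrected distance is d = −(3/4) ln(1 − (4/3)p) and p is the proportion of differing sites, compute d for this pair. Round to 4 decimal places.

0.4674

Differing sites — 1:G/T; 3:G/T; 5:A/T; 9:C/T; 14:A/C; 15:T/C; 22:C/A; 23:C/G.
p = 8/23 = 0.347826.
d = −0.75 · ln(1 − (4/3)·0.347826) = −0.75 · ln(0.536232) = −0.75 · (-0.623188) = 0.4674.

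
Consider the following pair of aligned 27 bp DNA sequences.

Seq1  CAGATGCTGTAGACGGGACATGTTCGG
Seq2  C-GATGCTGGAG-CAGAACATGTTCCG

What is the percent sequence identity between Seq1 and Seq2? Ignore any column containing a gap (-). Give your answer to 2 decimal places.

84.00%

Excluding the 2 gap columns leaves 25 comparable sites.
The sequences differ at positions 10 (T/G), 15 (G/A), 17 (G/A), 26 (G/C).
21 of the 25 comparable sites match, so the percent identity is 21/25 × 100 = 84.00%.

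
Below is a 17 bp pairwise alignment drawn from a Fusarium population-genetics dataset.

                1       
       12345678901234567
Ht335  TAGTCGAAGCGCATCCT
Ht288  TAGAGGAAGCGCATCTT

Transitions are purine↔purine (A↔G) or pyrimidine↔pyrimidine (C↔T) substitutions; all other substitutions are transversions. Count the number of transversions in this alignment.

Mismatches occur at site 4 (T↔A, transversion), site 5 (C↔G, transversion), site 16 (C↔T, transition).
Of the 3 differences, 1 transition and 2 transversions, so the answer is 2.

2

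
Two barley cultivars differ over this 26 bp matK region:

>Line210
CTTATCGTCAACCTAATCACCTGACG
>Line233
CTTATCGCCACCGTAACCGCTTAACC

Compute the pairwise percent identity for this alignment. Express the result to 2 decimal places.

69.23%

Differing sites — 8:T/C; 11:A/C; 13:C/G; 17:T/C; 19:A/G; 21:C/T; 23:G/A; 26:G/C.
18 of the 26 sites match, so the percent identity is 18/26 × 100 = 69.23%.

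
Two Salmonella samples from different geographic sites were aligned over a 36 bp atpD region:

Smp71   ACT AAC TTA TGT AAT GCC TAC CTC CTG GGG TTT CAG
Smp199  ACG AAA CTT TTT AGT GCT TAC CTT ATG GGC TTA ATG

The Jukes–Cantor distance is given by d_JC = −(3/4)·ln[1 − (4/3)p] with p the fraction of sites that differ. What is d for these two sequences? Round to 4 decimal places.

Differing sites — 3:T/G; 6:C/A; 7:T/C; 9:A/T; 11:G/T; 14:A/G; 18:C/T; 24:C/T; 25:C/A; 30:G/C; 33:T/A; 34:C/A; 35:A/T.
p = 13/36 = 0.361111.
d = −0.75 · ln(1 − (4/3)·0.361111) = −0.75 · ln(0.518519) = −0.75 · (-0.656779) = 0.4926.

0.4926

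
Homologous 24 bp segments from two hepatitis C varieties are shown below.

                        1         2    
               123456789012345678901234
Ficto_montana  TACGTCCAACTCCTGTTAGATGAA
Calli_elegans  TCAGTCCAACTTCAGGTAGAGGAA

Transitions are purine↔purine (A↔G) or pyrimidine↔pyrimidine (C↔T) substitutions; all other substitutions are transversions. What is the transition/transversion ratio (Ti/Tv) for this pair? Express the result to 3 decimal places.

The sequences differ at positions 2 (A/C, transversion), 3 (C/A, transversion), 12 (C/T, transition), 14 (T/A, transversion), 16 (T/G, transversion), 21 (T/G, transversion).
Of the 6 differences, 1 transition and 5 transversions, so Ti/Tv = 1/5 = 0.200.

0.200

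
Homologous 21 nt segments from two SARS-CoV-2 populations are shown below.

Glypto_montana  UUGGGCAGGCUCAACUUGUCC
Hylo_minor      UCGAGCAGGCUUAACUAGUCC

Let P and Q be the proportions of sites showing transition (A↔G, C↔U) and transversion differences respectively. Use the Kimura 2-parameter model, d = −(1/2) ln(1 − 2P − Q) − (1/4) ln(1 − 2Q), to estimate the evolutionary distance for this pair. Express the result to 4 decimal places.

0.2278

Mismatches occur at site 2 (U→C, transition), site 4 (G→A, transition), site 12 (C→U, transition), site 17 (U→A, transversion).
Of the 4 differences, 3 transitions and 1 transversion over 21 sites: P = 3/21 = 0.142857, Q = 1/21 = 0.047619.
d = −0.5·ln(0.666667) − 0.25·ln(0.904762) = −0.5·(-0.405465) − 0.25·(-0.100083) = 0.2278.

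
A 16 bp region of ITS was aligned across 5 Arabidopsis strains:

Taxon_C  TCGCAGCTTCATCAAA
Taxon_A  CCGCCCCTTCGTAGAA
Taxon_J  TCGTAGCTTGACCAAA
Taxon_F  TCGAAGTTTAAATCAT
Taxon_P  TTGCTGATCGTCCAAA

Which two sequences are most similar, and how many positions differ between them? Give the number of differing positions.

3

Pairwise Hamming distances:
  Taxon_C vs Taxon_A: 6
  Taxon_C vs Taxon_J: 3
  Taxon_C vs Taxon_F: 7
  Taxon_C vs Taxon_P: 7
  Taxon_A vs Taxon_J: 9
  Taxon_A vs Taxon_F: 11
  Taxon_A vs Taxon_P: 11
  Taxon_J vs Taxon_F: 7
  Taxon_J vs Taxon_P: 6
  Taxon_F vs Taxon_P: 11
The smallest is 3, between Taxon_C and Taxon_J.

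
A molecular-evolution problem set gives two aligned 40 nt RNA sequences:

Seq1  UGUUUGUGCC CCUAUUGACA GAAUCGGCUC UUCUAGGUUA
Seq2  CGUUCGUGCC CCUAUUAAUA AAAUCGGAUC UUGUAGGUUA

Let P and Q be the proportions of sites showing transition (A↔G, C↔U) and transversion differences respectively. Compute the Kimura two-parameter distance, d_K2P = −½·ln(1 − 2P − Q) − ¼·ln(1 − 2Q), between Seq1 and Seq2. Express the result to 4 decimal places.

0.2047

The sequences differ at positions 1 (U/C, transition), 5 (U/C, transition), 17 (G/A, transition), 19 (C/U, transition), 21 (G/A, transition), 28 (C/A, transversion), 33 (C/G, transversion).
Of the 7 differences, 5 transitions and 2 transversions over 40 sites: P = 5/40 = 0.125000, Q = 2/40 = 0.050000.
d = −0.5·ln(0.700000) − 0.25·ln(0.900000) = −0.5·(-0.356675) − 0.25·(-0.105361) = 0.2047.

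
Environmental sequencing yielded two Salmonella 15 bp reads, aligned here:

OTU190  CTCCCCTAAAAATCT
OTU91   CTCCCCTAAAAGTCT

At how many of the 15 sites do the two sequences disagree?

1

Differing sites — 12:A/G.
That gives 1 mismatch out of 15 aligned sites, so the Hamming distance is 1.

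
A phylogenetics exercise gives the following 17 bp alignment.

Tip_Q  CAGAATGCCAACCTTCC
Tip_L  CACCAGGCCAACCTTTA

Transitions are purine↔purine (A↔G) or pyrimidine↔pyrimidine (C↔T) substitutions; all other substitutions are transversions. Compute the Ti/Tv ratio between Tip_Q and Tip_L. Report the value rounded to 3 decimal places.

0.250

Mismatches occur at site 3 (G↔C, transversion), site 4 (A↔C, transversion), site 6 (T↔G, transversion), site 16 (C↔T, transition), site 17 (C↔A, transversion).
Of the 5 differences, 1 transition and 4 transversions, so Ti/Tv = 1/4 = 0.250.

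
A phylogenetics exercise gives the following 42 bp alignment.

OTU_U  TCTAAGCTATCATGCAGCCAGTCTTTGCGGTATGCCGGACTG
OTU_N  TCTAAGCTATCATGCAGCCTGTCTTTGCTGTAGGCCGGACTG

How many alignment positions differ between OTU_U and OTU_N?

3

The sequences differ at positions 20 (A/T), 29 (G/T), 33 (T/G).
That gives 3 mismatches out of 42 aligned sites, so the Hamming distance is 3.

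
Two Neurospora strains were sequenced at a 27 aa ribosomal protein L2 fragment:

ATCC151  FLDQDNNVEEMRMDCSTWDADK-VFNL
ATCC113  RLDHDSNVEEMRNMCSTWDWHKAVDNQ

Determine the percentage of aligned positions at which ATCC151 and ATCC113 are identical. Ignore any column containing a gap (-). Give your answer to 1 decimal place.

65.4%

Excluding the 1 gap column leaves 26 comparable sites.
Differing sites — 1:F/R; 4:Q/H; 6:N/S; 13:M/N; 14:D/M; 20:A/W; 21:D/H; 25:F/D; 27:L/Q.
17 of the 26 comparable sites match, so the percent identity is 17/26 × 100 = 65.4%.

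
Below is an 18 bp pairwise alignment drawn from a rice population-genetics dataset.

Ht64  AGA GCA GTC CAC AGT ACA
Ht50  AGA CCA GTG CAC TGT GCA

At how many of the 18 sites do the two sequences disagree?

Differing sites — 4:G/C; 9:C/G; 13:A/T; 16:A/G.
That gives 4 mismatches out of 18 aligned sites, so the Hamming distance is 4.

4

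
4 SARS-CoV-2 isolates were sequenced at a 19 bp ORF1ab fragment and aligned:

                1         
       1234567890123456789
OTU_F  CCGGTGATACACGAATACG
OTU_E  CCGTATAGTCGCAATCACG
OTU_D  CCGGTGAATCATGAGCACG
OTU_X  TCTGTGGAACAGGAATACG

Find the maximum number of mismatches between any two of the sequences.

Pairwise Hamming distances:
  OTU_F vs OTU_E: 9
  OTU_F vs OTU_D: 5
  OTU_F vs OTU_X: 5
  OTU_E vs OTU_D: 8
  OTU_E vs OTU_X: 13
  OTU_D vs OTU_X: 7
The largest is 13, between OTU_E and OTU_X.

13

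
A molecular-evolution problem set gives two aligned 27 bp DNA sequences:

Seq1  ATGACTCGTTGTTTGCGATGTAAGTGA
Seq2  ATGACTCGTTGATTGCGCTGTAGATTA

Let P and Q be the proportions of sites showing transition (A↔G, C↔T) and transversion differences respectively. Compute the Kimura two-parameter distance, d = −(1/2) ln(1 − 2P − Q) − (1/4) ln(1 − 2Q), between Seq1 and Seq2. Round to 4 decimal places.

Differing sites — 12:T/A (Tv); 18:A/C (Tv); 23:A/G (Ti); 24:G/A (Ti); 26:G/T (Tv).
Of the 5 differences, 2 transitions and 3 transversions over 27 sites: P = 2/27 = 0.074074, Q = 3/27 = 0.111111.
d = −0.5·ln(0.740741) − 0.25·ln(0.777778) = −0.5·(-0.300104) − 0.25·(-0.251314) = 0.2129.

0.2129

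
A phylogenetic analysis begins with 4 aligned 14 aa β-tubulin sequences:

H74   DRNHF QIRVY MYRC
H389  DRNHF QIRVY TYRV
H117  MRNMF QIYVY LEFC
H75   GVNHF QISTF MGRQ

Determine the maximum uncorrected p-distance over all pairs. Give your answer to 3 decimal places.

Pairwise Hamming distances:
  H74 vs H389: 2
  H74 vs H117: 6
  H74 vs H75: 7
  H389 vs H117: 7
  H389 vs H75: 8
  H117 vs H75: 10
The largest is 10 mismatches, between H117 and H75; p = 10/14 = 0.714.

0.714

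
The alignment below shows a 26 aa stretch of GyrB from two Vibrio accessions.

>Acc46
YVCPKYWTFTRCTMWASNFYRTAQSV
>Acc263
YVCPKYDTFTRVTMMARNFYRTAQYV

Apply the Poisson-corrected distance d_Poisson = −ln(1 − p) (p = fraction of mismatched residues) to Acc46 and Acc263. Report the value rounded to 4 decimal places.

0.2136

Differing sites — 7:W/D; 12:C/V; 15:W/M; 17:S/R; 25:S/Y.
p = 5/26 = 0.192308.
d = −ln(1 − 0.192308) = −ln(0.807692) = 0.2136.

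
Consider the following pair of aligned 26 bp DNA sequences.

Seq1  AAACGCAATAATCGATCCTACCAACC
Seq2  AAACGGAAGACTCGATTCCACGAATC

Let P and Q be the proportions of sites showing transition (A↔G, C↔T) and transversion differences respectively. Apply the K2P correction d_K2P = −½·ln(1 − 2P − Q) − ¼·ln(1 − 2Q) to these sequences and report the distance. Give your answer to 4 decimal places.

Mismatches occur at site 6 (C/G, transversion), site 9 (T/G, transversion), site 11 (A/C, transversion), site 17 (C/T, transition), site 19 (T/C, transition), site 22 (C/G, transversion), site 25 (C/T, transition).
Of the 7 differences, 3 transitions and 4 transversions over 26 sites: P = 3/26 = 0.115385, Q = 4/26 = 0.153846.
d = −0.5·ln(0.615384) − 0.25·ln(0.692308) = −0.5·(-0.485509) − 0.25·(-0.367724) = 0.3347.

0.3347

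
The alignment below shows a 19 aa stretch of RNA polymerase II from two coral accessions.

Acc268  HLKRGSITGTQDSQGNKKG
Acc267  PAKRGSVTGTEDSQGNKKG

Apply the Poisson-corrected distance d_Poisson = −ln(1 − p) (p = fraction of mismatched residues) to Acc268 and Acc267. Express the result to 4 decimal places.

Differing sites — 1:H/P; 2:L/A; 7:I/V; 11:Q/E.
p = 4/19 = 0.210526.
d = −ln(1 − 0.210526) = −ln(0.789474) = 0.2364.

0.2364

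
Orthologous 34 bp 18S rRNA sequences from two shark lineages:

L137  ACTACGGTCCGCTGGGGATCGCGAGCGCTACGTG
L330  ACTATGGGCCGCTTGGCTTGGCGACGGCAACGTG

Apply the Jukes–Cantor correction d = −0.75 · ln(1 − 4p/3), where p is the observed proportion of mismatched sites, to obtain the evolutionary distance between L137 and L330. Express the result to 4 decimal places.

The sequences differ at positions 5 (C/T), 8 (T/G), 14 (G/T), 17 (G/C), 18 (A/T), 20 (C/G), 25 (G/C), 26 (C/G), 29 (T/A).
p = 9/34 = 0.264706.
d = −0.75 · ln(1 − (4/3)·0.264706) = −0.75 · ln(0.647059) = −0.75 · (-0.435318) = 0.3265.

0.3265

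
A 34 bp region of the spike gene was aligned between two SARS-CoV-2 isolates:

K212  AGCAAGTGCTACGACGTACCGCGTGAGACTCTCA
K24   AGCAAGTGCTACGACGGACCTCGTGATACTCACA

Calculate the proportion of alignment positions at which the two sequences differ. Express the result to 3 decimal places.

0.118

Differing sites — 17:T/G; 21:G/T; 27:G/T; 32:T/A.
There are 4 differences over 34 sites, so p = 4/34 = 0.118.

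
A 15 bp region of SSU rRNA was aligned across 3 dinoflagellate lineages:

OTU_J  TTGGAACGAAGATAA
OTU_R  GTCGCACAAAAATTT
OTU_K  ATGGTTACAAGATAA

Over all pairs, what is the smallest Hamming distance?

5

Pairwise Hamming distances:
  OTU_J vs OTU_R: 7
  OTU_J vs OTU_K: 5
  OTU_R vs OTU_K: 9
The smallest is 5, between OTU_J and OTU_K.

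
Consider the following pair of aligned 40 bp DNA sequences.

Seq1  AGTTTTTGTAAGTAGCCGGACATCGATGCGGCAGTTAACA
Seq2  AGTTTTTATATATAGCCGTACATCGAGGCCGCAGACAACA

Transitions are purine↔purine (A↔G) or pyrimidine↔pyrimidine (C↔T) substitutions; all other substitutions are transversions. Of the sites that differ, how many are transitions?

3

Mismatches occur at site 8 (G/A, transition), site 11 (A/T, transversion), site 12 (G/A, transition), site 19 (G/T, transversion), site 27 (T/G, transversion), site 30 (G/C, transversion), site 35 (T/A, transversion), site 36 (T/C, transition).
Of the 8 differences, 3 transitions and 5 transversions, so the answer is 3.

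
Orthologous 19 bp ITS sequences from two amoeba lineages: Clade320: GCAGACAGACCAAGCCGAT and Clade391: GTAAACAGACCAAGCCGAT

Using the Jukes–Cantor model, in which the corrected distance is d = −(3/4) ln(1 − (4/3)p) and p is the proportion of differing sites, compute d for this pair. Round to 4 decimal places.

Mismatches occur at site 2 (C→T), site 4 (G→A).
p = 2/19 = 0.105263.
d = −0.75 · ln(1 − (4/3)·0.105263) = −0.75 · ln(0.859649) = −0.75 · (-0.151231) = 0.1134.

0.1134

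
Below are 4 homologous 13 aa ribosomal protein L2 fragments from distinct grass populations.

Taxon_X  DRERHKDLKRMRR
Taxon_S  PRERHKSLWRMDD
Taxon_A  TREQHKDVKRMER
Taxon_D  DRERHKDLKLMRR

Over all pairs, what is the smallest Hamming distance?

1

Pairwise Hamming distances:
  Taxon_X vs Taxon_S: 5
  Taxon_X vs Taxon_A: 4
  Taxon_X vs Taxon_D: 1
  Taxon_S vs Taxon_A: 7
  Taxon_S vs Taxon_D: 6
  Taxon_A vs Taxon_D: 5
The smallest is 1, between Taxon_X and Taxon_D.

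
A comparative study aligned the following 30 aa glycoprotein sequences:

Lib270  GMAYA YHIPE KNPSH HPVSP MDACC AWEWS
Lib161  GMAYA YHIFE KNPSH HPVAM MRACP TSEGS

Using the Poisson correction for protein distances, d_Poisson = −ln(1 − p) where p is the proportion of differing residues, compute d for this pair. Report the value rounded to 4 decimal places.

0.3102

Mismatches occur at site 9 (P/F), site 19 (S/A), site 20 (P/M), site 22 (D/R), site 25 (C/P), site 26 (A/T), site 27 (W/S), site 29 (W/G).
p = 8/30 = 0.266667.
d = −ln(1 − 0.266667) = −ln(0.733333) = 0.3102.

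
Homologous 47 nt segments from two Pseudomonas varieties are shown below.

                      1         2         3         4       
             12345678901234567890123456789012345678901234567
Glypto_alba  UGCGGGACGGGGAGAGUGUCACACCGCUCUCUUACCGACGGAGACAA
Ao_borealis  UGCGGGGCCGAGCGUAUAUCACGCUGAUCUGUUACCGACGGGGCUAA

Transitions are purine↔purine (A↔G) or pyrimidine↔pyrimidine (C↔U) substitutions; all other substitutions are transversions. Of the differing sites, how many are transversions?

Differing sites — 7:A/G (Ti); 9:G/C (Tv); 11:G/A (Ti); 13:A/C (Tv); 15:A/U (Tv); 16:G/A (Ti); 18:G/A (Ti); 23:A/G (Ti); 25:C/U (Ti); 27:C/A (Tv); 31:C/G (Tv); 42:A/G (Ti); 44:A/C (Tv); 45:C/U (Ti).
Of the 14 differences, 8 transitions and 6 transversions, so the answer is 6.

6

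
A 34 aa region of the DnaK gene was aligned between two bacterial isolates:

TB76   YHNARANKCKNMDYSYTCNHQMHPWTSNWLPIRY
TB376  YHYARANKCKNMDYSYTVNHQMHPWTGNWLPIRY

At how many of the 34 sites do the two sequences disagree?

Mismatches occur at site 3 (N/Y), site 18 (C/V), site 27 (S/G).
That gives 3 mismatches out of 34 aligned sites, so the Hamming distance is 3.

3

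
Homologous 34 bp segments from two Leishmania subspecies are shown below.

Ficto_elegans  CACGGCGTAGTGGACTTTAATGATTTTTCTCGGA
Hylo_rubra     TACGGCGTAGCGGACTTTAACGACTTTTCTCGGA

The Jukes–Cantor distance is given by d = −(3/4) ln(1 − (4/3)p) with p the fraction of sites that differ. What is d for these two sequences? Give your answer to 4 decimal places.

0.1280

Mismatches occur at site 1 (C/T), site 11 (T/C), site 21 (T/C), site 24 (T/C).
p = 4/34 = 0.117647.
d = −0.75 · ln(1 − (4/3)·0.117647) = −0.75 · ln(0.843137) = −0.75 · (-0.170626) = 0.1280.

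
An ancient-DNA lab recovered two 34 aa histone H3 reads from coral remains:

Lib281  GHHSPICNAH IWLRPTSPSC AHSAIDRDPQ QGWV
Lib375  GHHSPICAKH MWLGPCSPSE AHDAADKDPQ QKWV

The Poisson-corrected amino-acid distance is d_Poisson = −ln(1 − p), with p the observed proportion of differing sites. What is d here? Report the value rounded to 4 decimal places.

0.3483

The sequences differ at positions 8 (N/A), 9 (A/K), 11 (I/M), 14 (R/G), 16 (T/C), 20 (C/E), 23 (S/D), 25 (I/A), 27 (R/K), 32 (G/K).
p = 10/34 = 0.294118.
d = −ln(1 − 0.294118) = −ln(0.705882) = 0.3483.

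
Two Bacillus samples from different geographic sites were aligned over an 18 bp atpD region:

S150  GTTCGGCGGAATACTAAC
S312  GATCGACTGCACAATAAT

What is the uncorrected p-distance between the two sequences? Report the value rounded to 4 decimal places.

The sequences differ at positions 2 (T/A), 6 (G/A), 8 (G/T), 10 (A/C), 12 (T/C), 14 (C/A), 18 (C/T).
There are 7 differences over 18 sites, so p = 7/18 = 0.3889.

0.3889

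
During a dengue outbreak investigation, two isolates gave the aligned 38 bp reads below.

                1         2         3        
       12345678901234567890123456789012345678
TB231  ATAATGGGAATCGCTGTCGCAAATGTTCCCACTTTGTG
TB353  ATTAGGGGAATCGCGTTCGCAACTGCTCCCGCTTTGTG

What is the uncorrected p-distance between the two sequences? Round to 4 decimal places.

0.1842

Mismatches occur at site 3 (A↔T), site 5 (T↔G), site 15 (T↔G), site 16 (G↔T), site 23 (A↔C), site 26 (T↔C), site 31 (A↔G).
There are 7 differences over 38 sites, so p = 7/38 = 0.1842.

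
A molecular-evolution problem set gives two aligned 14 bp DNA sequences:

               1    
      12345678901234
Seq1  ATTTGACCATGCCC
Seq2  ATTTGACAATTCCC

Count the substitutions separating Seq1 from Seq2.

The sequences differ at positions 8 (C/A), 11 (G/T).
That gives 2 mismatches out of 14 aligned sites, so the Hamming distance is 2.

2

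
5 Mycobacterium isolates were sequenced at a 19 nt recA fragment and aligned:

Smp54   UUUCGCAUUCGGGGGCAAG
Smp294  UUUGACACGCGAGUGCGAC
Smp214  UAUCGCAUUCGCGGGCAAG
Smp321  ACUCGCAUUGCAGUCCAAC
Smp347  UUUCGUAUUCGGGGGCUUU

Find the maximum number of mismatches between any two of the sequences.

11

Pairwise Hamming distances:
  Smp54 vs Smp294: 8
  Smp54 vs Smp214: 2
  Smp54 vs Smp321: 8
  Smp54 vs Smp347: 4
  Smp294 vs Smp214: 9
  Smp294 vs Smp321: 10
  Smp294 vs Smp347: 10
  Smp214 vs Smp321: 8
  Smp214 vs Smp347: 6
  Smp321 vs Smp347: 11
The largest is 11, between Smp321 and Smp347.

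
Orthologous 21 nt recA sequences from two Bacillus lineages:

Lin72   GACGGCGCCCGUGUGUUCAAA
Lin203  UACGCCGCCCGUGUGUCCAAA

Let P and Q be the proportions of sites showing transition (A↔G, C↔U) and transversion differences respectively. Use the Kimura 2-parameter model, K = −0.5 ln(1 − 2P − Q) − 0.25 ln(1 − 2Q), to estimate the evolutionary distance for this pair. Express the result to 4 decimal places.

The sequences differ at positions 1 (G/U, transversion), 5 (G/C, transversion), 17 (U/C, transition).
Of the 3 differences, 1 transition and 2 transversions over 21 sites: P = 1/21 = 0.047619, Q = 2/21 = 0.095238.
d = −0.5·ln(0.809524) − 0.25·ln(0.809524) = −0.5·(-0.211309) − 0.25·(-0.211309) = 0.1585.

0.1585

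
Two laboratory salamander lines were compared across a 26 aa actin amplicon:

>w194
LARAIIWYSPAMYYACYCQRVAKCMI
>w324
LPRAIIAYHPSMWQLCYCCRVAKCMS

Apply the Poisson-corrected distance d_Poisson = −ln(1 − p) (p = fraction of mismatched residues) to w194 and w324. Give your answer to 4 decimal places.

0.4249

Differing sites — 2:A/P; 7:W/A; 9:S/H; 11:A/S; 13:Y/W; 14:Y/Q; 15:A/L; 19:Q/C; 26:I/S.
p = 9/26 = 0.346154.
d = −ln(1 − 0.346154) = −ln(0.653846) = 0.4249.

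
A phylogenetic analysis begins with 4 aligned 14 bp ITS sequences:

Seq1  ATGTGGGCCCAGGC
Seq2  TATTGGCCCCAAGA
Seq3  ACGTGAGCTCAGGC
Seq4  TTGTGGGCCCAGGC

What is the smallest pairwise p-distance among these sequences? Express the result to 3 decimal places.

Pairwise Hamming distances:
  Seq1 vs Seq2: 6
  Seq1 vs Seq3: 3
  Seq1 vs Seq4: 1
  Seq2 vs Seq3: 8
  Seq2 vs Seq4: 5
  Seq3 vs Seq4: 4
The smallest is 1 mismatch, between Seq1 and Seq4; p = 1/14 = 0.071.

0.071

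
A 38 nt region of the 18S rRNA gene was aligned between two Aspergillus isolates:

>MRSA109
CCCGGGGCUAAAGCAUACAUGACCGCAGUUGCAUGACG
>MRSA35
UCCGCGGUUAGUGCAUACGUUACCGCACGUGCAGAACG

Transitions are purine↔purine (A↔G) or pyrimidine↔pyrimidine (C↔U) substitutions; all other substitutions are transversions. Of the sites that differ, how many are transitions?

Mismatches occur at site 1 (C→U, transition), site 5 (G→C, transversion), site 8 (C→U, transition), site 11 (A→G, transition), site 12 (A→U, transversion), site 19 (A→G, transition), site 21 (G→U, transversion), site 28 (G→C, transversion), site 29 (U→G, transversion), site 34 (U→G, transversion), site 35 (G→A, transition).
Of the 11 differences, 5 transitions and 6 transversions, so the answer is 5.

5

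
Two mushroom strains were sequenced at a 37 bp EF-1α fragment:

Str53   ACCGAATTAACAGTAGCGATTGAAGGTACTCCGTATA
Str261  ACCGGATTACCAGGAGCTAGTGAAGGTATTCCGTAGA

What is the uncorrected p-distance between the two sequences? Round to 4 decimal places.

Mismatches occur at site 5 (A→G), site 10 (A→C), site 14 (T→G), site 18 (G→T), site 20 (T→G), site 29 (C→T), site 36 (T→G).
There are 7 differences over 37 sites, so p = 7/37 = 0.1892.

0.1892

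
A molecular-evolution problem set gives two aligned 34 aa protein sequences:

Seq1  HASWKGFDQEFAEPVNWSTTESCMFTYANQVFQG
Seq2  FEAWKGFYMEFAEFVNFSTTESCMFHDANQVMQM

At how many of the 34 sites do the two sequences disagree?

11

Differing sites — 1:H/F; 2:A/E; 3:S/A; 8:D/Y; 9:Q/M; 14:P/F; 17:W/F; 26:T/H; 27:Y/D; 32:F/M; 34:G/M.
That gives 11 mismatches out of 34 aligned sites, so the Hamming distance is 11.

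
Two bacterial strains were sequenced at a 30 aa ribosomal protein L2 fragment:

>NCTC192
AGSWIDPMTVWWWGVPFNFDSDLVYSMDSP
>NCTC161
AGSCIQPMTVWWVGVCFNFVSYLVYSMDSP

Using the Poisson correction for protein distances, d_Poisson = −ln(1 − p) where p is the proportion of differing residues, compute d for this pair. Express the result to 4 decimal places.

The sequences differ at positions 4 (W/C), 6 (D/Q), 13 (W/V), 16 (P/C), 20 (D/V), 22 (D/Y).
p = 6/30 = 0.200000.
d = −ln(1 − 0.200000) = −ln(0.800000) = 0.2231.

0.2231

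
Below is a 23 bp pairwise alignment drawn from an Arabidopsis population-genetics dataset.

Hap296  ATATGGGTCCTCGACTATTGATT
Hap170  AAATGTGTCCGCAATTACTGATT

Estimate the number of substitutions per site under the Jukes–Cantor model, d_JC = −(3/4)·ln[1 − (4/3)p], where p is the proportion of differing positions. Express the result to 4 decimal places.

The sequences differ at positions 2 (T/A), 6 (G/T), 11 (T/G), 13 (G/A), 15 (C/T), 18 (T/C).
p = 6/23 = 0.260870.
d = −0.75 · ln(1 − (4/3)·0.260870) = −0.75 · ln(0.652173) = −0.75 · (-0.427445) = 0.3206.

0.3206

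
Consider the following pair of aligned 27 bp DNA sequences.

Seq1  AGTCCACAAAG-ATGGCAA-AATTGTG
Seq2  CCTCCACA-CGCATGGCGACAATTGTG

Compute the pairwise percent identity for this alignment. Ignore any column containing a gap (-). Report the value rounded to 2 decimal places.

Excluding the 3 gap columns leaves 24 comparable sites.
Differing sites — 1:A/C; 2:G/C; 10:A/C; 18:A/G.
20 of the 24 comparable sites match, so the percent identity is 20/24 × 100 = 83.33%.

83.33%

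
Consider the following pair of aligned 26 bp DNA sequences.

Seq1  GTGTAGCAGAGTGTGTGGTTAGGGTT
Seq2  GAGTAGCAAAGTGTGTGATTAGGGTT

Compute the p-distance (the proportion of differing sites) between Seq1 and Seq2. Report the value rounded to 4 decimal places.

Mismatches occur at site 2 (T→A), site 9 (G→A), site 18 (G→A).
There are 3 differences over 26 sites, so p = 3/26 = 0.1154.

0.1154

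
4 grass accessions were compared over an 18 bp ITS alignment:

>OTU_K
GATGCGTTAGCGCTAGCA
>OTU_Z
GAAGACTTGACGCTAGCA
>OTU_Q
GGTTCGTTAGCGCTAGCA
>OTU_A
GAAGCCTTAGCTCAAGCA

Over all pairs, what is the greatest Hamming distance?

7

Pairwise Hamming distances:
  OTU_K vs OTU_Z: 5
  OTU_K vs OTU_Q: 2
  OTU_K vs OTU_A: 4
  OTU_Z vs OTU_Q: 7
  OTU_Z vs OTU_A: 5
  OTU_Q vs OTU_A: 6
The largest is 7, between OTU_Z and OTU_Q.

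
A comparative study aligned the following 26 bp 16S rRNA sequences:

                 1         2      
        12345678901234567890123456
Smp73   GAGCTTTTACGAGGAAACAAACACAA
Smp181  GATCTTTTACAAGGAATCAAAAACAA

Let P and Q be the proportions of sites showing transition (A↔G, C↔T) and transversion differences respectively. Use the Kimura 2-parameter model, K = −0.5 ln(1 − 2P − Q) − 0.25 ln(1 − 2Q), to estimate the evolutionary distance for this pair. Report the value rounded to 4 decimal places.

Differing sites — 3:G/T (Tv); 11:G/A (Ti); 17:A/T (Tv); 22:C/A (Tv).
Of the 4 differences, 1 transition and 3 transversions over 26 sites: P = 1/26 = 0.038462, Q = 3/26 = 0.115385.
d = −0.5·ln(0.807691) − 0.25·ln(0.769230) = −0.5·(-0.213576) − 0.25·(-0.262365) = 0.1724.

0.1724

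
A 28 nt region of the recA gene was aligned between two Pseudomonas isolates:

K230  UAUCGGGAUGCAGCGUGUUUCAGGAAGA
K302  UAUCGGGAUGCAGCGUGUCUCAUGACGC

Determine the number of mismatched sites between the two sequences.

4

Mismatches occur at site 19 (U→C), site 23 (G→U), site 26 (A→C), site 28 (A→C).
That gives 4 mismatches out of 28 aligned sites, so the Hamming distance is 4.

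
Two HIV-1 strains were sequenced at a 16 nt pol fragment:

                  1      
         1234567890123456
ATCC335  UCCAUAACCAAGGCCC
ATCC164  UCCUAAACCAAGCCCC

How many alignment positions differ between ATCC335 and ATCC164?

3

The sequences differ at positions 4 (A/U), 5 (U/A), 13 (G/C).
That gives 3 mismatches out of 16 aligned sites, so the Hamming distance is 3.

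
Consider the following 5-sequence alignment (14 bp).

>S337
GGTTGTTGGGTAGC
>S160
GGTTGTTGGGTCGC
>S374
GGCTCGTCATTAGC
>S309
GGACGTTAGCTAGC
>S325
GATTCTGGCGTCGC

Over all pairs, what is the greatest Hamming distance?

9

Pairwise Hamming distances:
  S337 vs S160: 1
  S337 vs S374: 6
  S337 vs S309: 4
  S337 vs S325: 5
  S160 vs S374: 7
  S160 vs S309: 5
  S160 vs S325: 4
  S374 vs S309: 7
  S374 vs S325: 8
  S309 vs S325: 9
The largest is 9, between S309 and S325.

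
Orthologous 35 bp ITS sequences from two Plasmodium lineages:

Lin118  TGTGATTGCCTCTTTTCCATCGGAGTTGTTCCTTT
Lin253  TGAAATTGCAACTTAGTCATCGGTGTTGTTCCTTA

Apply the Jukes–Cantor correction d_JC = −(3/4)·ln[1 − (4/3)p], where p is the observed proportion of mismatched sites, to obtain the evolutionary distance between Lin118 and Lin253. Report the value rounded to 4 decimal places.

0.3149

The sequences differ at positions 3 (T/A), 4 (G/A), 10 (C/A), 11 (T/A), 15 (T/A), 16 (T/G), 17 (C/T), 24 (A/T), 35 (T/A).
p = 9/35 = 0.257143.
d = −0.75 · ln(1 − (4/3)·0.257143) = −0.75 · ln(0.657143) = −0.75 · (-0.419854) = 0.3149.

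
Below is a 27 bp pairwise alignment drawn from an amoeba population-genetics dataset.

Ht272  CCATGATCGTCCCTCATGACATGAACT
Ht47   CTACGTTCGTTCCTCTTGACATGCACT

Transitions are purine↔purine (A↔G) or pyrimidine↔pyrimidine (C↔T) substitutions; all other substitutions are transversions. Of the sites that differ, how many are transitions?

The sequences differ at positions 2 (C/T, transition), 4 (T/C, transition), 6 (A/T, transversion), 11 (C/T, transition), 16 (A/T, transversion), 24 (A/C, transversion).
Of the 6 differences, 3 transitions and 3 transversions, so the answer is 3.

3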